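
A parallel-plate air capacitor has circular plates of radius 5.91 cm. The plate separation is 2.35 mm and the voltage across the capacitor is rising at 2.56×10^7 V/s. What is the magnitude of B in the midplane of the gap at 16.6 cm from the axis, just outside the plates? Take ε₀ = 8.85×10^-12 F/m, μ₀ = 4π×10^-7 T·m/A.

1.27×10^-9 T

I_d = C dV/dt with C = ε₀πR²/d = 4.131×10^-11 F, so I_d = (4.131×10^-11)(2.56×10^7) = 1.058×10^-3 A.
Outside the plates the loop encloses all of I_d, so B·2πr = μ₀ I_d and B = 1.27×10^-9 T.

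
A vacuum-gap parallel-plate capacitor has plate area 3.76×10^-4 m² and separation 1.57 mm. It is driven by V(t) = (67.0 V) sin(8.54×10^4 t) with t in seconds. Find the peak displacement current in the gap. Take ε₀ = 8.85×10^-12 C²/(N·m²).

C = ε₀A/d = (8.85×10^-12)(3.76×10^-4)/(1.57×10^-3) = 2.119×10^-12 F; ω = 8.54×10^4 rad/s.
I_d = C dV/dt, so |I_d|_max = C V₀ ω = (2.119×10^-12)(67.0)(8.54×10^4) = 1.21×10^-5 A.

1.21×10^-5 A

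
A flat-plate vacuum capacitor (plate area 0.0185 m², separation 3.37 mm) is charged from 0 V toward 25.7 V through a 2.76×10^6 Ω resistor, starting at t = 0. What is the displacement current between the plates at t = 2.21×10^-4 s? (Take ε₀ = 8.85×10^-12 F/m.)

1.79×10^-6 A

With C = ε₀A/d = (8.85×10^-12)(0.0185)/(3.37×10^-3) = 4.858×10^-11 F, the time constant is τ = RC = 1.341×10^-4 s, so t/τ = 1.648 and e^(−t/τ) = 0.1924.
I_d = I_cond = (V₀/R) e^(−t/τ) = (9.312×10^-6)(0.1924) = 1.79×10^-6 A.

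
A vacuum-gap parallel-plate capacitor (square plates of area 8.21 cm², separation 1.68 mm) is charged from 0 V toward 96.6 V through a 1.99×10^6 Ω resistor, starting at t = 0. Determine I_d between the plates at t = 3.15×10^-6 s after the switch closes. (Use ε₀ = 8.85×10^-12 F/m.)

3.37×10^-5 A

C = ε₀A/d = (8.85×10^-12)(8.21×10^-4)/(1.68×10^-3) = 4.325×10^-12 F, so τ = RC = 8.607×10^-6 s.
The conduction current is I(t) = (V₀/R) e^(−t/τ), and the displacement current between the plates equals it.
t/τ = 0.3660; I_d = (96.6/1.99×10^6) · e^(−0.3660) = (4.854×10^-5)(0.6935) = 3.37×10^-5 A.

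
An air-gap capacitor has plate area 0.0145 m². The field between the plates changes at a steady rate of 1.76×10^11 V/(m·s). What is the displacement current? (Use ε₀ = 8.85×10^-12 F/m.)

With a uniform field, Φ_E = EA, so I_d = ε₀ A dE/dt = 0.0226 A.

0.0226 A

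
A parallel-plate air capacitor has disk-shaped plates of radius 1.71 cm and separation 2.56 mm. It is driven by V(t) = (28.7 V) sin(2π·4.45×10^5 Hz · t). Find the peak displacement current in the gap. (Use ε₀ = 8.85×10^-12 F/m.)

(dE/dt)_max = V₀ω/d = 3.135×10^10 V/(m·s); ω = 2πf = 2.796×10^6 rad/s.
I_d,max = ε₀ A (dE/dt)_max = (8.85×10^-12)(9.186×10^-4)(3.135×10^10) = 2.55×10^-4 A.

2.55×10^-4 A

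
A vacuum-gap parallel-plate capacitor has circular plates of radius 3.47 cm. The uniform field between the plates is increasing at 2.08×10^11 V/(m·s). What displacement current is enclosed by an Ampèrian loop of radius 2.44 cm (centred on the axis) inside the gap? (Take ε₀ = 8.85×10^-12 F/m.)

3.44×10^-3 A

I_d = ε₀ dΦ_E/dt = ε₀ πR² (dE/dt) = (8.85×10^-12)(3.783×10^-3)(2.08×10^11) = 6.964×10^-3 A through the full plate area.
Through an area πr² the displacement current is I_d·(πr²/πR²) = I_d (r/R)² = 3.44×10^-3 A.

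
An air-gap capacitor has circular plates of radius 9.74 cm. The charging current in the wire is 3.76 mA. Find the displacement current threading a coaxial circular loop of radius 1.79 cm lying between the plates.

1.27×10^-4 A

By continuity the displacement current in the gap matches the conduction current: I_d = 3.76×10^-3 A.
The field is uniform, so I_d,enc = I_d (r/R)² = (3.76×10^-3)(1.79/9.74)² = 1.27×10^-4 A.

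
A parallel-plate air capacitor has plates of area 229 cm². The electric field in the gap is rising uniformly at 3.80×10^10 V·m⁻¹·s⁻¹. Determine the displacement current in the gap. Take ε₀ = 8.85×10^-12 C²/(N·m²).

The displacement current is ε₀ times dΦ_E/dt = ε₀ A dE/dt = (8.85×10^-12)(0.0229)(3.80×10^10) = 7.70×10^-3 A.

7.70×10^-3 A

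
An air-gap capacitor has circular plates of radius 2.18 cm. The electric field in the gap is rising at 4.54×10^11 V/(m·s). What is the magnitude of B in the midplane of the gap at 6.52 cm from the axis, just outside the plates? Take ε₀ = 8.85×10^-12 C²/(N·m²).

1.84×10^-8 T

Through the whole plate area (πR² = 1.493×10^-3 m²), I_d = ε₀ πR² dE/dt = 5.999×10^-3 A.
With r > R the enclosed displacement current is the full I_d; B = μ₀ I_d / (2πr) = 1.84×10^-8 T.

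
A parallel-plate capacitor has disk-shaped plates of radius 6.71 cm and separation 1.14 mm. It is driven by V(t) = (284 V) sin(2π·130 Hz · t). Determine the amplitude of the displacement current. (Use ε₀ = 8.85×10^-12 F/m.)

2.55×10^-5 A

C = ε₀A/d = (8.85×10^-12)(0.01414)/(1.14×10^-3) = 1.098×10^-10 F; ω = 2πf = 816.8 rad/s.
I_d = C dV/dt, so |I_d|_max = C V₀ ω = (1.098×10^-10)(284)(816.8) = 2.55×10^-5 A.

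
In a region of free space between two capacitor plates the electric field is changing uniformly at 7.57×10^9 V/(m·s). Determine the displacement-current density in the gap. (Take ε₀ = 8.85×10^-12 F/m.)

J_d = ε₀ ∂E/∂t, so J_d = 0.0670 A/m².

0.0670 A/m²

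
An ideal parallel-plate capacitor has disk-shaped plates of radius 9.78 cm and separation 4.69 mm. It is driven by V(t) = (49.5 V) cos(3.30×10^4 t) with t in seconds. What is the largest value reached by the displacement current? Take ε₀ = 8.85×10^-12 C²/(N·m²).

9.26×10^-5 A

(dE/dt)_max = V₀ω/d = 3.483×10^8 V/(m·s); ω = 3.30×10^4 rad/s.
I_d,max = ε₀ A (dE/dt)_max = (8.85×10^-12)(0.03005)(3.483×10^8) = 9.26×10^-5 A.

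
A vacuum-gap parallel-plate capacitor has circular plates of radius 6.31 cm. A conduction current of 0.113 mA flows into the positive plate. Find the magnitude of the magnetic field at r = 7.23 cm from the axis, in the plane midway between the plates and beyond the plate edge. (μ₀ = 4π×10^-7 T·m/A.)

Between the plates the displacement current equals the wire current: I_d = 0.113 mA = 1.13×10^-4 A.
Outside the plates the loop encloses all of I_d, so B·2πr = μ₀ I_d and B = 3.13×10^-10 T.

3.13×10^-10 T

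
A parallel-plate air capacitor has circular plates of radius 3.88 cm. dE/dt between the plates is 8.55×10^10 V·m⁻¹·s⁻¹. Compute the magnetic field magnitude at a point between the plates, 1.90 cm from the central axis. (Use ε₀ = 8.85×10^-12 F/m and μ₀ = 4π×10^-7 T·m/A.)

9.03×10^-9 T

I_d = ε₀ dΦ_E/dt = ε₀ πR² (dE/dt) = (8.85×10^-12)(4.729×10^-3)(8.55×10^10) = 3.578×10^-3 A through the full plate area.
For r < R the Ampère–Maxwell law gives B(2πr) = μ₀ I_d (r²/R²), so B = μ₀ I_d r/(2πR²) = (4π×10^-7)(3.578×10^-3)(0.0190)/(2π·0.0388²) = 9.03×10^-9 T.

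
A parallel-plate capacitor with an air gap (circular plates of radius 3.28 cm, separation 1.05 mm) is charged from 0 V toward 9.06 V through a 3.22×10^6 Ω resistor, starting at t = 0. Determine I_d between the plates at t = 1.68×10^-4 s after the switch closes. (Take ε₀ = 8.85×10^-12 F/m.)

4.51×10^-7 A

C = ε₀A/d = (8.85×10^-12)(3.380×10^-3)/(1.05×10^-3) = 2.849×10^-11 F, so τ = RC = 9.174×10^-5 s.
The conduction current is I(t) = (V₀/R) e^(−t/τ), and the displacement current between the plates equals it.
t/τ = 1.831; I_d = (9.06/3.22×10^6) · e^(−1.831) = (2.814×10^-6)(0.1603) = 4.51×10^-7 A.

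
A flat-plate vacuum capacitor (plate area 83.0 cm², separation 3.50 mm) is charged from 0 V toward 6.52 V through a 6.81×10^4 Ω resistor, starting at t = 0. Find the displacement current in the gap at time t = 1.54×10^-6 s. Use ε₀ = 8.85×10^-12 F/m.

3.26×10^-5 A

With C = ε₀A/d = (8.85×10^-12)(8.30×10^-3)/(3.50×10^-3) = 2.099×10^-11 F, the time constant is τ = RC = 1.429×10^-6 s, so t/τ = 1.078 and e^(−t/τ) = 0.3403.
I_d = I_cond = (V₀/R) e^(−t/τ) = (9.574×10^-5)(0.3403) = 3.26×10^-5 A.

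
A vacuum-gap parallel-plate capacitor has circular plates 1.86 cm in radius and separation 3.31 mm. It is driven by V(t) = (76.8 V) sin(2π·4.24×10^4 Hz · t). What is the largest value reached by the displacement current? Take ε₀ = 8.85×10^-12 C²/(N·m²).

C = ε₀A/d = (8.85×10^-12)(1.087×10^-3)/(3.31×10^-3) = 2.906×10^-12 F; ω = 2πf = 2.664×10^5 rad/s.
I_d = C dV/dt, so |I_d|_max = C V₀ ω = (2.906×10^-12)(76.8)(2.664×10^5) = 5.95×10^-5 A.

5.95×10^-5 A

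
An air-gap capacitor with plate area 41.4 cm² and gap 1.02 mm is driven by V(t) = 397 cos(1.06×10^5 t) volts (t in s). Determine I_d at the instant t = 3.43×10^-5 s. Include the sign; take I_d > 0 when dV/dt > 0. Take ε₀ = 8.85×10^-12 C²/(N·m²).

7.17×10^-4 A

dE/dt = (V₀ω/d)·−sin(ωt) with ωt = 3.6358 rad: (397)(1.06×10^5)(0.4743)/(1.02×10^-3) = 1.957×10^10 V/(m·s).
I_d = ε₀ A dE/dt = (8.85×10^-12)(4.14×10^-3)(1.957×10^10) = 7.17×10^-4 A.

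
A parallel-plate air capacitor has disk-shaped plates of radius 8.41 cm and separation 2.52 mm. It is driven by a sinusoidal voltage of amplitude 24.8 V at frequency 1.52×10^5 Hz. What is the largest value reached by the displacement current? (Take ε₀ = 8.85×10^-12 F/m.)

C = ε₀A/d = (8.85×10^-12)(0.02222)/(2.52×10^-3) = 7.803×10^-11 F; ω = 2πf = 9.550×10^5 rad/s.
I_d = C dV/dt, so |I_d|_max = C V₀ ω = (7.803×10^-11)(24.8)(9.550×10^5) = 1.85×10^-3 A.

1.85×10^-3 A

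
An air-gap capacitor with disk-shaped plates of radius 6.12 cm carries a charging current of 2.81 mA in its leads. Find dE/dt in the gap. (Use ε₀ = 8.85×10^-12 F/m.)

2.70×10^10 V/(m·s)

The displacement current between the plates equals the conduction current, I_d = 2.81 mA.
Inverting I_d = ε₀ A dE/dt gives dE/dt = 2.81×10^-3 / (8.85×10^-12 · 0.01177) = 2.70×10^10 V/(m·s).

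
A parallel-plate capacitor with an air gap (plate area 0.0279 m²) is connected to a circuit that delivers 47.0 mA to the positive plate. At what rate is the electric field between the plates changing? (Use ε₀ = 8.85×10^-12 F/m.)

1.90×10^11 V/(m·s)

The displacement current between the plates equals the conduction current, I_d = 47.0 mA.
Since I_d = ε₀ A dE/dt, dE/dt = I_d/(ε₀A) = (0.0470)/((8.85×10^-12)(0.0279)) = 1.90×10^11 V/(m·s).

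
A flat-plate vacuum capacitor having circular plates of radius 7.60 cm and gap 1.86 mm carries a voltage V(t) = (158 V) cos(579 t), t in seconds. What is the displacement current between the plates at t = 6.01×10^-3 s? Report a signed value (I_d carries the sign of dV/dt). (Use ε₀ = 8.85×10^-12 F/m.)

dE/dt = (V₀ω/d)·−sin(ωt) with ωt = 3.47979 rad: (158)(579)(0.3318)/(1.86×10^-3) = 1.632×10^7 V/(m·s).
I_d = ε₀ A dE/dt = (8.85×10^-12)(0.01815)(1.632×10^7) = 2.62×10^-6 A.

2.62×10^-6 A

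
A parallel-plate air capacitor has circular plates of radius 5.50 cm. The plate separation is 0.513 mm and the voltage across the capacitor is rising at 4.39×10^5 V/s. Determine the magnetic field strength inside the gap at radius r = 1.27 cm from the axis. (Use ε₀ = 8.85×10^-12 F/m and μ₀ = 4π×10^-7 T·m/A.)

dE/dt = (dV/dt)/d = 8.558×10^8 V/(m·s); I_d = ε₀(πR²)(dE/dt) = (8.85×10^-12)(9.503×10^-3)(8.558×10^8) = 7.197×10^-5 A.
∮B·dl = μ₀ I_d,enc with I_d,enc = I_d r²/R² = 3.837×10^-6 A; so B = μ₀ I_d,enc/(2πr) = 6.04×10^-11 T.

6.04×10^-11 T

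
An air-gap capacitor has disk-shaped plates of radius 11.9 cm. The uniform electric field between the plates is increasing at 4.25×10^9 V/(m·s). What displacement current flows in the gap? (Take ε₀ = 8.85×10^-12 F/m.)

1.67×10^-3 A

With a uniform field, Φ_E = EA, so I_d = ε₀ A dE/dt = 1.67×10^-3 A.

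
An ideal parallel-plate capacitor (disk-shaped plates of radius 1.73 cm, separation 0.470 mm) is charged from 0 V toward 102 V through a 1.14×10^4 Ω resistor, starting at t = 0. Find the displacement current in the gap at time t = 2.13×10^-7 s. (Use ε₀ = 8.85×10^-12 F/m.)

3.11×10^-3 A

With C = ε₀A/d = (8.85×10^-12)(9.402×10^-4)/(4.70×10^-4) = 1.770×10^-11 F, the time constant is τ = RC = 2.018×10^-7 s, so t/τ = 1.056 and e^(−t/τ) = 0.3478.
I_d = I_cond = (V₀/R) e^(−t/τ) = (8.947×10^-3)(0.3478) = 3.11×10^-3 A.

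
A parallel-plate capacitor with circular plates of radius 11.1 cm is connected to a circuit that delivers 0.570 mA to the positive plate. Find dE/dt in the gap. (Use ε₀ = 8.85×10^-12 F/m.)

1.66×10^9 V/(m·s)

Charge continuity gives I_d = I = 5.70×10^-4 A between the plates.
Then dE/dt = I_d/(ε₀A) = 1.66×10^9 V/(m·s).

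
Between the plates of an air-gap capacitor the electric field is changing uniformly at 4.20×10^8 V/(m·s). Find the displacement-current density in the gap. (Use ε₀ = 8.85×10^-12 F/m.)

3.72×10^-3 A/m²

The displacement-current density is ε₀ ∂E/∂t = (8.85×10^-12)(4.20×10^8) = 3.72×10^-3 A/m².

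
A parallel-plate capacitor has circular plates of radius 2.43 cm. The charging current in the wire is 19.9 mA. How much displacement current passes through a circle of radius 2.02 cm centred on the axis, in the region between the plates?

0.0138 A

Between the plates the displacement current equals the wire current: I_d = 19.9 mA = 0.0199 A.
The field is uniform, so I_d,enc = I_d (r/R)² = (0.0199)(2.02/2.43)² = 0.0138 A.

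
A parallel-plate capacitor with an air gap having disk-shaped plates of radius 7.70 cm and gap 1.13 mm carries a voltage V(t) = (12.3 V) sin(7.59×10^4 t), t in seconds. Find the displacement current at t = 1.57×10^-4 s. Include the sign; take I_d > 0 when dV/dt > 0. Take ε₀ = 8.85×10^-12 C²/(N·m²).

C = ε₀A/d = (8.85×10^-12)(0.01863)/(1.13×10^-3) = 1.459×10^-10 F. dV/dt = V₀ω·cos(ωt); at ωt = 11.9163 rad this factor is 0.7960.
I_d = C dV/dt = (1.459×10^-10)(12.3)(7.59×10^4)(0.7960) = 1.08×10^-4 A.

1.08×10^-4 A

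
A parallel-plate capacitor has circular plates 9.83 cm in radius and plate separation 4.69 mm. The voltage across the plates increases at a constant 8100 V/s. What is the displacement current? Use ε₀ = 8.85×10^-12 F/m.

4.64×10^-7 A

E = V/d so dE/dt = (dV/dt)/d = 1.727×10^6 V/(m·s), and I_d = ε₀ A dE/dt = (8.85×10^-12)(0.03036)(1.727×10^6) = 4.64×10^-7 A.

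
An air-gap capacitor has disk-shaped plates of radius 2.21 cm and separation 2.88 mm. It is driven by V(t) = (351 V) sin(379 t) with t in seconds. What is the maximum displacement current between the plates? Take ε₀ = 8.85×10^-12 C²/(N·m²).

6.27×10^-7 A

(dE/dt)_max = V₀ω/d = 4.619×10^7 V/(m·s); ω = 379 rad/s.
I_d,max = ε₀ A (dE/dt)_max = (8.85×10^-12)(1.534×10^-3)(4.619×10^7) = 6.27×10^-7 A.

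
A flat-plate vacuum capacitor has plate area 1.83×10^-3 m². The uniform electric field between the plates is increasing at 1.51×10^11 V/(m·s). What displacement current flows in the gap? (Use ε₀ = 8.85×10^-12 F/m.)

I_d = ε₀ A (dE/dt) = (8.85×10^-12)(1.83×10^-3 m²)(1.51×10^11) = 2.45×10^-3 A.

2.45×10^-3 A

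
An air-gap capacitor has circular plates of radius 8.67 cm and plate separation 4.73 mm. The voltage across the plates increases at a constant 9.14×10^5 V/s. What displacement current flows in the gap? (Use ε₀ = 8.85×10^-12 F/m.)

4.04×10^-5 A

E = V/d so dE/dt = (dV/dt)/d = 1.932×10^8 V/(m·s), and I_d = ε₀ A dE/dt = (8.85×10^-12)(0.02362)(1.932×10^8) = 4.04×10^-5 A.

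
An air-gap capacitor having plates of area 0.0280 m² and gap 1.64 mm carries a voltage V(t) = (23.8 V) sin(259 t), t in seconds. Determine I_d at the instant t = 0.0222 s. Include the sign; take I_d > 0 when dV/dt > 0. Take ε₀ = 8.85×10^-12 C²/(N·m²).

C = ε₀A/d = (8.85×10^-12)(0.0280)/(1.64×10^-3) = 1.511×10^-10 F. dV/dt = V₀ω·cos(ωt); at ωt = 5.7498 rad this factor is 0.8611.
I_d = C dV/dt = (1.511×10^-10)(23.8)(259)(0.8611) = 8.02×10^-7 A.

8.02×10^-7 A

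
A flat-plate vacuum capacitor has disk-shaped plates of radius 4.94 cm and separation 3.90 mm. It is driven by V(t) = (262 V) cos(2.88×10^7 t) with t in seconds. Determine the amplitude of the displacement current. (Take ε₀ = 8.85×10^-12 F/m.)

(dE/dt)_max = V₀ω/d = 1.935×10^12 V/(m·s); ω = 2.88×10^7 rad/s.
I_d,max = ε₀ A (dE/dt)_max = (8.85×10^-12)(7.667×10^-3)(1.935×10^12) = 0.131 A.

0.131 A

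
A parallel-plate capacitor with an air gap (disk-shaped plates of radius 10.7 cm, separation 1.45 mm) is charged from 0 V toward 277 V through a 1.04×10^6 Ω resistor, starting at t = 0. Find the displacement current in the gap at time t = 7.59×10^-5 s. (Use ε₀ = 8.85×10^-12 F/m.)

C = ε₀A/d = (8.85×10^-12)(0.03597)/(1.45×10^-3) = 2.195×10^-10 F and τ = RC = 2.283×10^-4 s. I_d in the gap equals the RC charging current.
I_d(t) = (V₀/R) e^(−t/τ) = 2.663×10^-4 · e^(−0.3325) = 1.91×10^-4 A.

1.91×10^-4 A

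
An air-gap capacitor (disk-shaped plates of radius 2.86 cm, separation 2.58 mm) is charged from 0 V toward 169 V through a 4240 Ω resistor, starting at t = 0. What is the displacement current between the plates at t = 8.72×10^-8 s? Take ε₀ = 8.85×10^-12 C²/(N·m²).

C = ε₀A/d = (8.85×10^-12)(2.570×10^-3)/(2.58×10^-3) = 8.816×10^-12 F and τ = RC = 3.738×10^-8 s. I_d in the gap equals the RC charging current.
I_d(t) = (V₀/R) e^(−t/τ) = 0.03986 · e^(−2.333) = 3.87×10^-3 A.

3.87×10^-3 A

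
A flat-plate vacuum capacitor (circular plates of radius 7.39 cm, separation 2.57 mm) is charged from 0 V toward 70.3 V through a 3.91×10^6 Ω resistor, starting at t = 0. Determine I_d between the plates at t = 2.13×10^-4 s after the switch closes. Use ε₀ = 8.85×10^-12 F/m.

With C = ε₀A/d = (8.85×10^-12)(0.01716)/(2.57×10^-3) = 5.909×10^-11 F, the time constant is τ = RC = 2.310×10^-4 s, so t/τ = 0.9221 and e^(−t/τ) = 0.3977.
I_d = I_cond = (V₀/R) e^(−t/τ) = (1.798×10^-5)(0.3977) = 7.15×10^-6 A.

7.15×10^-6 A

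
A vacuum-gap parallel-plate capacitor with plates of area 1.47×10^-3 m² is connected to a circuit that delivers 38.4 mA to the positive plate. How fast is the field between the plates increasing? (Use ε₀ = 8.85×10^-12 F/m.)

2.95×10^12 V/(m·s)

By continuity, I_d in the gap equals the 38.4 mA flowing in the wire.
Inverting I_d = ε₀ A dE/dt gives dE/dt = 0.0384 / (8.85×10^-12 · 1.47×10^-3) = 2.95×10^12 V/(m·s).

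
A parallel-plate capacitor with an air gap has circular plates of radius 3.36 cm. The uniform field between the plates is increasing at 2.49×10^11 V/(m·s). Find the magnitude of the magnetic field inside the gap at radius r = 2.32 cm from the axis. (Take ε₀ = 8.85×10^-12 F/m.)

3.21×10^-8 T

I_d = ε₀ dΦ_E/dt = ε₀ πR² (dE/dt) = (8.85×10^-12)(3.547×10^-3)(2.49×10^11) = 7.816×10^-3 A through the full plate area.
An Ampèrian loop of radius r encloses a fraction (r/R)² of I_d. Then B·2πr = μ₀ I_d (r/R)², giving B = μ₀ I_d r/(2πR²) = 3.21×10^-8 T.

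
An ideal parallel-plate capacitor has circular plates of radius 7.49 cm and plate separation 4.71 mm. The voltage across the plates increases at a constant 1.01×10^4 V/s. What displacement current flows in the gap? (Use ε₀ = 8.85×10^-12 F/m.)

The field between the plates is E = V/d, so dE/dt = (1.01×10^4)/(4.71×10^-3 m) = 2.144×10^6 V/(m·s).
I_d = ε₀ A (dE/dt) = (8.85×10^-12)(0.01762)(2.144×10^6) = 3.34×10^-7 A.

3.34×10^-7 A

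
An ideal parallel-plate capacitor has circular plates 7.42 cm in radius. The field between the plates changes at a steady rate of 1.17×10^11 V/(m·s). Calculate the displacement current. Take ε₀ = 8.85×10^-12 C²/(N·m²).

With a uniform field, Φ_E = EA, so I_d = ε₀ A dE/dt = 0.0179 A.

0.0179 A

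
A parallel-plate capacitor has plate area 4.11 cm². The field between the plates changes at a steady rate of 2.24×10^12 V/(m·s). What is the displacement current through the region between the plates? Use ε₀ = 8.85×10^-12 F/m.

I_d = ε₀ A (dE/dt) = (8.85×10^-12)(4.11×10^-4 m²)(2.24×10^12) = 8.15×10^-3 A.

8.15×10^-3 A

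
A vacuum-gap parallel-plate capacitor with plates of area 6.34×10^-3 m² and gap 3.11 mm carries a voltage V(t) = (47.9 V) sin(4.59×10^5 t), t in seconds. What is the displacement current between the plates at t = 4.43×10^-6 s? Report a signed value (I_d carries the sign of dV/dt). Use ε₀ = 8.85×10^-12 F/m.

dV/dt = (47.9)(4.59×10^5)·cos(2.03337) = -9.811×10^6 V/s.
I_d = C dV/dt with C = ε₀A/d = (8.85×10^-12)(6.34×10^-3)/(3.11×10^-3) = 1.804×10^-11 F, so I_d = (1.804×10^-11)(-9.811×10^6) = -1.77×10^-4 A.

-1.77×10^-4 A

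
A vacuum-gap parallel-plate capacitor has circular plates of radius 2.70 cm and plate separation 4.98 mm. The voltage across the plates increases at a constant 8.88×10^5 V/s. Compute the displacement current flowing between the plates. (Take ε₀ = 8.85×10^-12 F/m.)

The field between the plates is E = V/d, so dE/dt = (8.88×10^5)/(4.98×10^-3 m) = 1.783×10^8 V/(m·s).
I_d = ε₀ A (dE/dt) = (8.85×10^-12)(2.290×10^-3)(1.783×10^8) = 3.61×10^-6 A.

3.61×10^-6 A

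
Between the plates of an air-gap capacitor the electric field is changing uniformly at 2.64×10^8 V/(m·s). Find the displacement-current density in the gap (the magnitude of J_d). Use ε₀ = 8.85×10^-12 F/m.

2.34×10^-3 A/m²

J_d = ε₀ dE/dt = (8.85×10^-12)(2.64×10^8) = 2.34×10^-3 A/m².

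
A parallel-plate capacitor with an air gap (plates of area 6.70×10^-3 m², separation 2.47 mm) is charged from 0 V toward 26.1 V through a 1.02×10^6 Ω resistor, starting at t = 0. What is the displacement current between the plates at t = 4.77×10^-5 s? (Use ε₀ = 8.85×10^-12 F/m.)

3.65×10^-6 A

C = ε₀A/d = (8.85×10^-12)(6.70×10^-3)/(2.47×10^-3) = 2.401×10^-11 F and τ = RC = 2.449×10^-5 s. I_d in the gap equals the RC charging current.
I_d(t) = (V₀/R) e^(−t/τ) = 2.559×10^-5 · e^(−1.948) = 3.65×10^-6 A.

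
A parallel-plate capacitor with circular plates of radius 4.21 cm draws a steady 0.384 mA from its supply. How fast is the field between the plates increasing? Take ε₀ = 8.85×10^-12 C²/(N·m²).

7.79×10^9 V/(m·s)

By continuity, I_d in the gap equals the 0.384 mA flowing in the wire.
Since I_d = ε₀ A dE/dt, dE/dt = I_d/(ε₀A) = (3.84×10^-4)/((8.85×10^-12)(5.568×10^-3)) = 7.79×10^9 V/(m·s).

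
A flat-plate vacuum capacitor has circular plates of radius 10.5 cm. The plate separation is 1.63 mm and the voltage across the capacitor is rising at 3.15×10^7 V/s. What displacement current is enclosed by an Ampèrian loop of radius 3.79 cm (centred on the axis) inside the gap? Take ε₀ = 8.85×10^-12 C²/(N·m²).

7.72×10^-4 A

dE/dt = (dV/dt)/d = 1.933×10^10 V/(m·s); I_d = ε₀(πR²)(dE/dt) = (8.85×10^-12)(0.03464)(1.933×10^10) = 5.926×10^-3 A.
Through an area πr² the displacement current is I_d·(πr²/πR²) = I_d (r/R)² = 7.72×10^-4 A.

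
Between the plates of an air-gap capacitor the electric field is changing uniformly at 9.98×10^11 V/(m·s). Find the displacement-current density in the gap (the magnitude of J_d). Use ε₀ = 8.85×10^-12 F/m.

8.83 A/m²

J_d = ε₀ ∂E/∂t, so J_d = 8.83 A/m².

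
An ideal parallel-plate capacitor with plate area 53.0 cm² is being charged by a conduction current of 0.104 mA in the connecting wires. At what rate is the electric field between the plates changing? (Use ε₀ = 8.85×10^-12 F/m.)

2.22×10^9 V/(m·s)

The displacement current between the plates equals the conduction current, I_d = 0.104 mA.
Since I_d = ε₀ A dE/dt, dE/dt = I_d/(ε₀A) = (1.04×10^-4)/((8.85×10^-12)(5.30×10^-3)) = 2.22×10^9 V/(m·s).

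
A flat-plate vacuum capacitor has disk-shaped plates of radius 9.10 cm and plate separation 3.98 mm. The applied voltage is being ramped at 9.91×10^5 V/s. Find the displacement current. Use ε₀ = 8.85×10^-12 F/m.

5.73×10^-5 A

C = ε₀A/d = (8.85×10^-12)(0.02602)/(3.98×10^-3) = 5.786×10^-11 F.
I_d = C dV/dt = (5.786×10^-11)(9.91×10^5) = 5.73×10^-5 A.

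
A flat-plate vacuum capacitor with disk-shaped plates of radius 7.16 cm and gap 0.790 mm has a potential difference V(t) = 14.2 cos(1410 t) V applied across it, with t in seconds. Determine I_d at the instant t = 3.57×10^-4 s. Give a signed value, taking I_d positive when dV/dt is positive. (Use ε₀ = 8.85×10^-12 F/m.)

-1.74×10^-6 A

dE/dt = (V₀ω/d)·−sin(ωt) with ωt = 0.50337 rad: (14.2)(1410)(-0.4824)/(7.90×10^-4) = -1.223×10^7 V/(m·s).
I_d = ε₀ A dE/dt = (8.85×10^-12)(0.01611)(-1.223×10^7) = -1.74×10^-6 A.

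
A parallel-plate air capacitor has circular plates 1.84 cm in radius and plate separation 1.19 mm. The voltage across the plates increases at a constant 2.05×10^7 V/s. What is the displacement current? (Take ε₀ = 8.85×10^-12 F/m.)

The field between the plates is E = V/d, so dE/dt = (2.05×10^7)/(1.19×10^-3 m) = 1.723×10^10 V/(m·s).
I_d = ε₀ A (dE/dt) = (8.85×10^-12)(1.064×10^-3)(1.723×10^10) = 1.62×10^-4 A.

1.62×10^-4 A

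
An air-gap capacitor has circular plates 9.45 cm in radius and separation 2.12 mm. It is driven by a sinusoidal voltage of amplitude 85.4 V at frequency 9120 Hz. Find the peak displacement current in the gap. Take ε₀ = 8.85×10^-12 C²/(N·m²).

(dE/dt)_max = V₀ω/d = 2.308×10^9 V/(m·s); ω = 2πf = 5.730×10^4 rad/s.
I_d,max = ε₀ A (dE/dt)_max = (8.85×10^-12)(0.02806)(2.308×10^9) = 5.73×10^-4 A.

5.73×10^-4 A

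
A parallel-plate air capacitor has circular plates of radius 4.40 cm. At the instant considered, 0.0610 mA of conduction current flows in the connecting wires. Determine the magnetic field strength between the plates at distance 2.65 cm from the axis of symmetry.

Between the plates the displacement current equals the wire current: I_d = 0.0610 mA = 6.10×10^-5 A.
For r < R the Ampère–Maxwell law gives B(2πr) = μ₀ I_d (r²/R²), so B = μ₀ I_d r/(2πR²) = (4π×10^-7)(6.10×10^-5)(0.0265)/(2π·0.0440²) = 1.67×10^-10 T.

1.67×10^-10 T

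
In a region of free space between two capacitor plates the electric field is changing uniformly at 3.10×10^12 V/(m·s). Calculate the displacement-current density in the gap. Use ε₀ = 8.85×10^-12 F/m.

27.4 A/m²

J_d = ε₀ dE/dt = (8.85×10^-12)(3.10×10^12) = 27.4 A/m².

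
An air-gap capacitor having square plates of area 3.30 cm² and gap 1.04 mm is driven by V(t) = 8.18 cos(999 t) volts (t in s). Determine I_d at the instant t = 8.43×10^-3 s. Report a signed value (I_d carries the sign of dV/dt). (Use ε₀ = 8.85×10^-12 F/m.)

dE/dt = (V₀ω/d)·−sin(ωt) with ωt = 8.42157 rad: (8.18)(999)(-0.8432)/(1.04×10^-3) = -6.625×10^6 V/(m·s).
I_d = ε₀ A dE/dt = (8.85×10^-12)(3.30×10^-4)(-6.625×10^6) = -1.93×10^-8 A.

-1.93×10^-8 A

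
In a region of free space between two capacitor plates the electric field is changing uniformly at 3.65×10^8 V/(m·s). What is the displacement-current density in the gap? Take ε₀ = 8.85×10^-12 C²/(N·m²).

3.23×10^-3 A/m²

The displacement-current density is ε₀ ∂E/∂t = (8.85×10^-12)(3.65×10^8) = 3.23×10^-3 A/m².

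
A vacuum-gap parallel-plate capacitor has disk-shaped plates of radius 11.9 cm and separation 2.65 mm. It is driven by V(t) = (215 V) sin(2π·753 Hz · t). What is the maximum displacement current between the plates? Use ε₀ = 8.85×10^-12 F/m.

1.51×10^-4 A

C = ε₀A/d = (8.85×10^-12)(0.04449)/(2.65×10^-3) = 1.486×10^-10 F; ω = 2πf = 4731 rad/s.
I_d = C dV/dt, so |I_d|_max = C V₀ ω = (1.486×10^-10)(215)(4731) = 1.51×10^-4 A.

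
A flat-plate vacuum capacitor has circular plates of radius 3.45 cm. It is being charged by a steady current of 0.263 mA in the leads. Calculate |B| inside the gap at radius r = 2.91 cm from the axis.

1.29×10^-9 T

Between the plates the displacement current equals the wire current: I_d = 0.263 mA = 2.63×10^-4 A.
An Ampèrian loop of radius r encloses a fraction (r/R)² of I_d. Then B·2πr = μ₀ I_d (r/R)², giving B = μ₀ I_d r/(2πR²) = 1.29×10^-9 T.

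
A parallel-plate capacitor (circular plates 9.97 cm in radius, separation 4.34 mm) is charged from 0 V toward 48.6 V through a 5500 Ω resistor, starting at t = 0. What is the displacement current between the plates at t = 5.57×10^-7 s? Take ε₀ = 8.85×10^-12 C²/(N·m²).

C = ε₀A/d = (8.85×10^-12)(0.03123)/(4.34×10^-3) = 6.368×10^-11 F and τ = RC = 3.502×10^-7 s. I_d in the gap equals the RC charging current.
I_d(t) = (V₀/R) e^(−t/τ) = 8.836×10^-3 · e^(−1.591) = 1.80×10^-3 A.

1.80×10^-3 A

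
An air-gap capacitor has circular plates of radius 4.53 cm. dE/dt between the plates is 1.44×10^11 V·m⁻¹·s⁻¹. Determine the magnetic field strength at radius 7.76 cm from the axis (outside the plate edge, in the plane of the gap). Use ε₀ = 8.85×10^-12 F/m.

Through the whole plate area (πR² = 6.447×10^-3 m²), I_d = ε₀ πR² dE/dt = 8.216×10^-3 A.
For r ≥ R the full I_d is enclosed: B = μ₀ I_d/(2πr) = (4π×10^-7)(8.216×10^-3)/(2π·0.0776) = 2.12×10^-8 T.

2.12×10^-8 T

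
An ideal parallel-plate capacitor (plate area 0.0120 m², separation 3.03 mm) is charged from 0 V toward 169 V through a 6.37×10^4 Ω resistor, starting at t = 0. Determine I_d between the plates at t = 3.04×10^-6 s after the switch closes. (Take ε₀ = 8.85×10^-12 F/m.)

C = ε₀A/d = (8.85×10^-12)(0.0120)/(3.03×10^-3) = 3.505×10^-11 F and τ = RC = 2.233×10^-6 s. I_d in the gap equals the RC charging current.
I_d(t) = (V₀/R) e^(−t/τ) = 2.653×10^-3 · e^(−1.361) = 6.80×10^-4 A.

6.80×10^-4 A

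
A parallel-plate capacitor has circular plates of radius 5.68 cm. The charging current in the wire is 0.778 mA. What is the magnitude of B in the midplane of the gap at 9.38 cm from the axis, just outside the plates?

1.66×10^-9 T

Between the plates the displacement current equals the wire current: I_d = 0.778 mA = 7.78×10^-4 A.
With r > R the enclosed displacement current is the full I_d; B = μ₀ I_d / (2πr) = 1.66×10^-9 T.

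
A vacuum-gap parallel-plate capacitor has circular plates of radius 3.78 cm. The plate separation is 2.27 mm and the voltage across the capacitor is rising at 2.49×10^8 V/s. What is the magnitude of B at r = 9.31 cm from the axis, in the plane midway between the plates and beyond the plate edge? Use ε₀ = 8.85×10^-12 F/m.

9.36×10^-9 T

With E = V/d, dE/dt = 1.097×10^11 V/(m·s) and πR² = 4.489×10^-3 m², giving I_d = ε₀ πR² dE/dt = 4.358×10^-3 A.
Outside the plates the loop encloses all of I_d, so B·2πr = μ₀ I_d and B = 9.36×10^-9 T.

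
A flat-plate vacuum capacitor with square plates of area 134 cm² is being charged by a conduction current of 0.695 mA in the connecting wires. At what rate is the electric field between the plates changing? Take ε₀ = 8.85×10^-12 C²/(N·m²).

5.86×10^9 V/(m·s)

By continuity, I_d in the gap equals the 0.695 mA flowing in the wire.
Then dE/dt = I_d/(ε₀A) = 5.86×10^9 V/(m·s).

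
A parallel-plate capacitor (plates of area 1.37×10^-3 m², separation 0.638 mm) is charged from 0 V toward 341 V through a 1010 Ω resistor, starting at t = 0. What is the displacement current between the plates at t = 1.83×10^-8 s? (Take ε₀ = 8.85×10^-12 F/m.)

0.130 A

C = ε₀A/d = (8.85×10^-12)(1.37×10^-3)/(6.38×10^-4) = 1.900×10^-11 F, so τ = RC = 1.919×10^-8 s.
The conduction current is I(t) = (V₀/R) e^(−t/τ), and the displacement current between the plates equals it.
t/τ = 0.9536; I_d = (341/1010) · e^(−0.9536) = (0.3376)(0.3854) = 0.130 A.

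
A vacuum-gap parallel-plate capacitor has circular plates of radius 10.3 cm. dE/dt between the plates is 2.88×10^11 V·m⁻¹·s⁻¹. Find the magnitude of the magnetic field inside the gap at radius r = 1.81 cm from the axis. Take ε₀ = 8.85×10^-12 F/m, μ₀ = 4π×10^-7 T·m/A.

2.90×10^-8 T

I_d = ε₀ dΦ_E/dt = ε₀ πR² (dE/dt) = (8.85×10^-12)(0.03333)(2.88×10^11) = 0.08495 A through the full plate area.
An Ampèrian loop of radius r encloses a fraction (r/R)² of I_d. Then B·2πr = μ₀ I_d (r/R)², giving B = μ₀ I_d r/(2πR²) = 2.90×10^-8 T.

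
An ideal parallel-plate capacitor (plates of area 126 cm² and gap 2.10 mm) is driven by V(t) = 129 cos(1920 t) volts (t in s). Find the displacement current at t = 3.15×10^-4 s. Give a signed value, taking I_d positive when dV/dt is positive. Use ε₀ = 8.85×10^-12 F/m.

-7.48×10^-6 A

dV/dt = (129)(1920)·−sin(0.6048) = -1.408×10^5 V/s.
I_d = C dV/dt with C = ε₀A/d = (8.85×10^-12)(0.0126)/(2.10×10^-3) = 5.310×10^-11 F, so I_d = (5.310×10^-11)(-1.408×10^5) = -7.48×10^-6 A.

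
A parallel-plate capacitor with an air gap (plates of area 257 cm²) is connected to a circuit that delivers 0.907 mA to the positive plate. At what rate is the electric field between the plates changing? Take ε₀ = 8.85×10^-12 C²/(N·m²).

3.99×10^9 V/(m·s)

Charge continuity gives I_d = I = 9.07×10^-4 A between the plates.
Since I_d = ε₀ A dE/dt, dE/dt = I_d/(ε₀A) = (9.07×10^-4)/((8.85×10^-12)(0.0257)) = 3.99×10^9 V/(m·s).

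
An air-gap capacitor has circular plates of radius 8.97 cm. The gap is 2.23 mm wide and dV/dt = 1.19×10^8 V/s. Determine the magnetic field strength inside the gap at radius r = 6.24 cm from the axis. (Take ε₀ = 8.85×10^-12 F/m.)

dE/dt = (dV/dt)/d = 5.336×10^10 V/(m·s); I_d = ε₀(πR²)(dE/dt) = (8.85×10^-12)(0.02528)(5.336×10^10) = 0.01194 A.
An Ampèrian loop of radius r encloses a fraction (r/R)² of I_d. Then B·2πr = μ₀ I_d (r/R)², giving B = μ₀ I_d r/(2πR²) = 1.85×10^-8 T.

1.85×10^-8 T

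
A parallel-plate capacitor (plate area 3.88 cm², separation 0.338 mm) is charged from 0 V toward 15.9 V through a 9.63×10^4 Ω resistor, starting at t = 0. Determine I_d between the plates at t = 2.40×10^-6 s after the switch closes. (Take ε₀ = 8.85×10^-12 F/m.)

1.42×10^-5 A

C = ε₀A/d = (8.85×10^-12)(3.88×10^-4)/(3.38×10^-4) = 1.016×10^-11 F, so τ = RC = 9.784×10^-7 s.
The conduction current is I(t) = (V₀/R) e^(−t/τ), and the displacement current between the plates equals it.
t/τ = 2.453; I_d = (15.9/9.63×10^4) · e^(−2.453) = (1.651×10^-4)(0.08604) = 1.42×10^-5 A.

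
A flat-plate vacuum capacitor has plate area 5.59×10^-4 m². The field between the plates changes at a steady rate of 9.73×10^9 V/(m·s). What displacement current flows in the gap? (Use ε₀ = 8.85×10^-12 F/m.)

The displacement current is ε₀ times dΦ_E/dt = ε₀ A dE/dt = (8.85×10^-12)(5.59×10^-4)(9.73×10^9) = 4.81×10^-5 A.

4.81×10^-5 A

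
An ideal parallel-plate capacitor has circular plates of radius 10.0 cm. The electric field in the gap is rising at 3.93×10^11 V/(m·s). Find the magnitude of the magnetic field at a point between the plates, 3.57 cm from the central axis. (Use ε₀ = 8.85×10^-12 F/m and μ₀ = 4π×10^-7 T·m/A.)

7.80×10^-8 T

Through the whole plate area (πR² = 0.03142 m²), I_d = ε₀ πR² dE/dt = 0.1093 A.
∮B·dl = μ₀ I_d,enc with I_d,enc = I_d r²/R² = 0.01393 A; so B = μ₀ I_d,enc/(2πr) = 7.80×10^-8 T.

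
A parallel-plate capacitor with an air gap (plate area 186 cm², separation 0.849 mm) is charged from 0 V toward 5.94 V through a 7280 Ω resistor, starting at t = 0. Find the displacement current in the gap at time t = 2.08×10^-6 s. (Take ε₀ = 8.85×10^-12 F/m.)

C = ε₀A/d = (8.85×10^-12)(0.0186)/(8.49×10^-4) = 1.939×10^-10 F and τ = RC = 1.412×10^-6 s. I_d in the gap equals the RC charging current.
I_d(t) = (V₀/R) e^(−t/τ) = 8.159×10^-4 · e^(−1.473) = 1.87×10^-4 A.

1.87×10^-4 A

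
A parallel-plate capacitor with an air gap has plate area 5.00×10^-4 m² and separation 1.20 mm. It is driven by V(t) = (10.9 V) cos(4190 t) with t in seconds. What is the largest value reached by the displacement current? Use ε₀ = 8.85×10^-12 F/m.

1.68×10^-7 A

(dE/dt)_max = V₀ω/d = 3.806×10^7 V/(m·s); ω = 4190 rad/s.
I_d,max = ε₀ A (dE/dt)_max = (8.85×10^-12)(5.00×10^-4)(3.806×10^7) = 1.68×10^-7 A.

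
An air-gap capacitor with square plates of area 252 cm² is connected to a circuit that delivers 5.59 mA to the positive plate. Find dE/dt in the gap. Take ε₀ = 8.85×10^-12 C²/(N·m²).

Charge continuity gives I_d = I = 5.59×10^-3 A between the plates.
Since I_d = ε₀ A dE/dt, dE/dt = I_d/(ε₀A) = (5.59×10^-3)/((8.85×10^-12)(0.0252)) = 2.51×10^10 V/(m·s).

2.51×10^10 V/(m·s)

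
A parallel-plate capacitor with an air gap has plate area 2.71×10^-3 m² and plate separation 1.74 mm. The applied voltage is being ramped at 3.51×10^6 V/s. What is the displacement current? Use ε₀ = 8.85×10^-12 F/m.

4.84×10^-5 A

The field between the plates is E = V/d, so dE/dt = (3.51×10^6)/(1.74×10^-3 m) = 2.017×10^9 V/(m·s).
I_d = ε₀ A (dE/dt) = (8.85×10^-12)(2.71×10^-3)(2.017×10^9) = 4.84×10^-5 A.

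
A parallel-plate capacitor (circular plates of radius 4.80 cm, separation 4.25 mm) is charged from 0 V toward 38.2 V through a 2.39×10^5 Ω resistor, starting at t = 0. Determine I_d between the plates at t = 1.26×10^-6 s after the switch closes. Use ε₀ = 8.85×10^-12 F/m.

C = ε₀A/d = (8.85×10^-12)(7.238×10^-3)/(4.25×10^-3) = 1.507×10^-11 F, so τ = RC = 3.602×10^-6 s.
The conduction current is I(t) = (V₀/R) e^(−t/τ), and the displacement current between the plates equals it.
t/τ = 0.3498; I_d = (38.2/2.39×10^5) · e^(−0.3498) = (1.598×10^-4)(0.7048) = 1.13×10^-4 A.

1.13×10^-4 A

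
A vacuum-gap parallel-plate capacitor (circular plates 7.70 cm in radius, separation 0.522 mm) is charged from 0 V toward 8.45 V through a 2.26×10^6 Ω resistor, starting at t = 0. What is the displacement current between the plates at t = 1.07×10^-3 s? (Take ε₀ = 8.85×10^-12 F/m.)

8.35×10^-7 A

With C = ε₀A/d = (8.85×10^-12)(0.01863)/(5.22×10^-4) = 3.159×10^-10 F, the time constant is τ = RC = 7.139×10^-4 s, so t/τ = 1.499 and e^(−t/τ) = 0.2234.
I_d = I_cond = (V₀/R) e^(−t/τ) = (3.739×10^-6)(0.2234) = 8.35×10^-7 A.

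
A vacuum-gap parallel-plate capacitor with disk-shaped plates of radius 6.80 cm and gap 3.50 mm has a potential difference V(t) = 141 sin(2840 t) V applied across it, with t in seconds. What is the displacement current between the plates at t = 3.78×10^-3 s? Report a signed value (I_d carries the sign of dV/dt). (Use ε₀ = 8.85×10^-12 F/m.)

dE/dt = (V₀ω/d)·cos(ωt) with ωt = 10.7352 rad: (141)(2840)(-0.2574)/(3.50×10^-3) = -2.945×10^7 V/(m·s).
I_d = ε₀ A dE/dt = (8.85×10^-12)(0.01453)(-2.945×10^7) = -3.79×10^-6 A.

-3.79×10^-6 A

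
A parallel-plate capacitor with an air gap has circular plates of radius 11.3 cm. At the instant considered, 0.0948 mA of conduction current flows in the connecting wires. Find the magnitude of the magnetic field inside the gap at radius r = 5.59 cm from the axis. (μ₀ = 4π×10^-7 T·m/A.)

8.30×10^-11 T

By continuity the displacement current in the gap matches the conduction current: I_d = 9.48×10^-5 A.
∮B·dl = μ₀ I_d,enc with I_d,enc = I_d r²/R² = 2.320×10^-5 A; so B = μ₀ I_d,enc/(2πr) = 8.30×10^-11 T.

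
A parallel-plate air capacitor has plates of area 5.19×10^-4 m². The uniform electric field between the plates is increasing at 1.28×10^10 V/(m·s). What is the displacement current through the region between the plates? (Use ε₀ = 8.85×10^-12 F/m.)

With a uniform field, Φ_E = EA, so I_d = ε₀ A dE/dt = 5.88×10^-5 A.

5.88×10^-5 A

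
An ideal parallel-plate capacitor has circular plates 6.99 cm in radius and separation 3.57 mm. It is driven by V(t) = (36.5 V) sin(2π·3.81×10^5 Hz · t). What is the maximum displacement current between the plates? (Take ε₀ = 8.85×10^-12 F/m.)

3.32×10^-3 A

C = ε₀A/d = (8.85×10^-12)(0.01535)/(3.57×10^-3) = 3.805×10^-11 F; ω = 2πf = 2.394×10^6 rad/s.
I_d = C dV/dt, so |I_d|_max = C V₀ ω = (3.805×10^-11)(36.5)(2.394×10^6) = 3.32×10^-3 A.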